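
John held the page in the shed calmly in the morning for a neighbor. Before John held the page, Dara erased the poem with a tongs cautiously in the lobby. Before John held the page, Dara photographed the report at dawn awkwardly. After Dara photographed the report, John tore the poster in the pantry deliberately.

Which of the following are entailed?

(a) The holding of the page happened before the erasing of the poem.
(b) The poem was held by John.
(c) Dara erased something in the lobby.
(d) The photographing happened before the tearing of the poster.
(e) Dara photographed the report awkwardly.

(a) Not entailed — the narrative places the erasing before the holding, not after.
(b) Not entailed — John held the page, not the poem; the poem belongs to the erasing event.
(c) Entailed — this follows by dropping conjuncts from the erasing event's description.
(d) Entailed — the narrative places the photographing before the tearing.
(e) Entailed — every conjunct here is already in the original photographing event.

(c), (d), (e)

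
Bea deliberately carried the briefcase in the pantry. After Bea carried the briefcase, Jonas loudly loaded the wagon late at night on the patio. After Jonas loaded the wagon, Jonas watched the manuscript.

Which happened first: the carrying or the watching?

the carrying

The connectives place the carrying before the watching.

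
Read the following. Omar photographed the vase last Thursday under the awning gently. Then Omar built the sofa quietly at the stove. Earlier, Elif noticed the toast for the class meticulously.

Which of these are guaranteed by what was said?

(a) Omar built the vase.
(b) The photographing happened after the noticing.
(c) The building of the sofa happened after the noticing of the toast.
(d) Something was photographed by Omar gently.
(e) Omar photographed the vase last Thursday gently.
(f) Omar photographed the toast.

(a) Not entailed — Omar built the sofa, not the vase; the vase belongs to the photographing event.
(b) Not entailed — the narrative doesn't order the noticing relative to the photographing.
(c) Entailed — the narrative places the noticing before the building.
(d) Entailed — this follows by dropping conjuncts from the photographing event's description.
(e) Entailed — dropping 'under the awning' leaves a sub-description the original still satisfies.
(f) Not entailed — Omar photographed the vase, not the toast; the toast belongs to the noticing event.

(c), (d), (e)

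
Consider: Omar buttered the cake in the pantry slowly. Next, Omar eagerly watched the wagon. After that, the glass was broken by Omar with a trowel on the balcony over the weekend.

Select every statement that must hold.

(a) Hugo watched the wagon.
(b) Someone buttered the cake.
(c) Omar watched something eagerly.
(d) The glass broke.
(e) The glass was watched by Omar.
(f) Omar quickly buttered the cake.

(a) Not entailed — the passage has Omar watching the wagon, not Hugo.
(b) Entailed — dropping 'slowly', 'in the pantry' and generalizing the agent leaves a sub-description the original still satisfies.
(c) Entailed — every conjunct here is already in the original watching event.
(d) Entailed — 'Omar broke the glass' is causative; it entails the inchoative 'the glass broke'.
(e) Not entailed — Omar watched the wagon, not the glass; the glass belongs to the breaking event.
(f) Not entailed — 'quickly' adds a manner not in (and inconsistent with) the original.

(b), (c), (d)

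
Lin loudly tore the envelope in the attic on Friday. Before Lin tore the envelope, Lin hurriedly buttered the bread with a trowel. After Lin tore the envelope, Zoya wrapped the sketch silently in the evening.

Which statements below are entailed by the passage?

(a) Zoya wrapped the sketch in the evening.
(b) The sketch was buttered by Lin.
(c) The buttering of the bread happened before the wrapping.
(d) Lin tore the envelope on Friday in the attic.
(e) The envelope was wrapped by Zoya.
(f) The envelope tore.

(a) Entailed — every conjunct here is already in the original wrapping event.
(b) Not entailed — Lin buttered the bread, not the sketch; the sketch belongs to the wrapping event.
(c) Entailed — the narrative places the buttering before the wrapping.
(d) Entailed — the original entails any weakening of itself; this just drops 'loudly'.
(e) Not entailed — Zoya wrapped the sketch, not the envelope; the envelope belongs to the tearing event.
(f) Entailed — 'Lin tore the envelope' is causative; it entails the inchoative 'the envelope tore'.

(a), (c), (d), (f)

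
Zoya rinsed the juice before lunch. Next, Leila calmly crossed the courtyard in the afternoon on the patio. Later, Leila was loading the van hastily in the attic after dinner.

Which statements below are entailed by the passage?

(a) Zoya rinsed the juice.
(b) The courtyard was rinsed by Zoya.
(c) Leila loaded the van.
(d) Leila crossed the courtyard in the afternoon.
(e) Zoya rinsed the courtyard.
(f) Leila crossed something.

(a), (d), (f)

(a) Entailed — dropping 'before lunch' leaves a sub-description the original still satisfies.
(b) Not entailed — Zoya rinsed the juice, not the courtyard; the courtyard belongs to the crossing event.
(c) Not entailed — 'was loading' is progressive on an accomplishment; it does not entail the completed 'loaded'.
(d) Entailed — dropping 'calmly', 'on the patio' leaves a sub-description the original still satisfies.
(e) Not entailed — Zoya rinsed the juice, not the courtyard; the courtyard belongs to the crossing event.
(f) Entailed — this follows by dropping conjuncts from the crossing event's description.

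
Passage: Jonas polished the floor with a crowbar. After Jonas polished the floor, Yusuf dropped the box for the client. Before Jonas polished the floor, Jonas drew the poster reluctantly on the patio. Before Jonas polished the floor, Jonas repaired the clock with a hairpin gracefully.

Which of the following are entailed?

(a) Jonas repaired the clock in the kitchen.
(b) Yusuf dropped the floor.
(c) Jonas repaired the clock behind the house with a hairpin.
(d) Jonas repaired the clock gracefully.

(d)

(a) Not entailed — 'in the kitchen' adds information not in the original event.
(b) Not entailed — Yusuf dropped the box, not the floor; the floor belongs to the polishing event.
(c) Not entailed — 'behind the house' adds information not in the original event.
(d) Entailed — the original entails any weakening of itself; this just drops 'with a hairpin'.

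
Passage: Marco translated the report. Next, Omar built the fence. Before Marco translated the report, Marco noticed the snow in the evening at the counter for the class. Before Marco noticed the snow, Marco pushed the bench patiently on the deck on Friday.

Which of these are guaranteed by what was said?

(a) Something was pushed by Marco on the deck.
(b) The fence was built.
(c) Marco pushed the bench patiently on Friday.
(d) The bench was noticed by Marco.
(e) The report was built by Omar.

(a) Entailed — this follows by dropping conjuncts from the pushing event's description.
(b) Entailed — every conjunct here is already in the original building event.
(c) Entailed — the original entails any weakening of itself; this just drops 'on the deck'.
(d) Not entailed — Marco noticed the snow, not the bench; the bench belongs to the pushing event.
(e) Not entailed — Omar built the fence, not the report; the report belongs to the translating event.

(a), (b), (c)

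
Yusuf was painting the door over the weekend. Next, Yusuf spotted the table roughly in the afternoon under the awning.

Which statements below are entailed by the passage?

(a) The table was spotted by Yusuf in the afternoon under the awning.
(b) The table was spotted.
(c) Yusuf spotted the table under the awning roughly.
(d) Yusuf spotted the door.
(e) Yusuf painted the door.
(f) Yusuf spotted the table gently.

(a) Entailed — dropping 'roughly' leaves a sub-description the original still satisfies.
(b) Entailed — the original entails any weakening of itself; this just drops 'in the afternoon', 'roughly', 'under the awning' and generalizes the agent.
(c) Entailed — dropping 'in the afternoon' leaves a sub-description the original still satisfies.
(d) Not entailed — Yusuf spotted the table, not the door; the door belongs to the painting event.
(e) Not entailed — 'was painting' is progressive on an accomplishment; it does not entail the completed 'painted'.
(f) Not entailed — 'gently' adds a manner not in (and inconsistent with) the original.

(a), (b), (c)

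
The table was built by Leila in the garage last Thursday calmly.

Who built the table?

'Leila' marks the agent of the building event.

Leila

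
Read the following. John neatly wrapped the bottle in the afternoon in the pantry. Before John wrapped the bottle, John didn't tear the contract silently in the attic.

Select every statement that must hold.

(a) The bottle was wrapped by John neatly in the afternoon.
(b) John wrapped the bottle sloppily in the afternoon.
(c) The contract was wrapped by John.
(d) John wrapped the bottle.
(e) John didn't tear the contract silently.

(a) Entailed — every conjunct here is already in the original wrapping event.
(b) Not entailed — 'sloppily' adds a manner not in (and inconsistent with) the original.
(c) Not entailed — John wrapped the bottle, not the contract; the contract belongs to the tearing event.
(d) Entailed — dropping 'in the pantry', 'neatly', 'in the afternoon' leaves a sub-description the original still satisfies.
(e) Not entailed — dropping 'in the attic' under negation is not valid — the original leaves open that John tore the contract some other way.

(a), (d)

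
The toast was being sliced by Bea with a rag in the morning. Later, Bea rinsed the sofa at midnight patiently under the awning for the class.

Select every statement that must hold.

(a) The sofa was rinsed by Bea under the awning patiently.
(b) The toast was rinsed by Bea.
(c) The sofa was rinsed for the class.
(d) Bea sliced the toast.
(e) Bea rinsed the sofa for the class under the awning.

(a) Entailed — every conjunct here is already in the original rinsing event.
(b) Not entailed — Bea rinsed the sofa, not the toast; the toast belongs to the slicing event.
(c) Entailed — every conjunct here is already in the original rinsing event.
(d) Not entailed — 'was slicing' is progressive on an accomplishment; it does not entail the completed 'sliced'.
(e) Entailed — this follows by dropping conjuncts from the rinsing event's description.

(a), (c), (e)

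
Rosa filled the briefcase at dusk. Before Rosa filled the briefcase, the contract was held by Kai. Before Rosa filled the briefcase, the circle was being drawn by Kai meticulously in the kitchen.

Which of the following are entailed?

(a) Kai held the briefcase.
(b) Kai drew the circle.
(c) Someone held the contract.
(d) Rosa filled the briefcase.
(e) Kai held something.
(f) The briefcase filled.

(c), (d), (e), (f)

(a) Not entailed — Kai held the contract, not the briefcase; the briefcase belongs to the filling event.
(b) Not entailed — 'was drawing' is progressive on an accomplishment; it does not entail the completed 'drew'.
(c) Entailed — this follows by dropping conjuncts from the holding event's description.
(d) Entailed — dropping 'at dusk' leaves a sub-description the original still satisfies.
(e) Entailed — the original entails any weakening of itself; this just generalizes the patient.
(f) Entailed — 'Rosa filled the briefcase' is causative; it entails the inchoative 'the briefcase filled'.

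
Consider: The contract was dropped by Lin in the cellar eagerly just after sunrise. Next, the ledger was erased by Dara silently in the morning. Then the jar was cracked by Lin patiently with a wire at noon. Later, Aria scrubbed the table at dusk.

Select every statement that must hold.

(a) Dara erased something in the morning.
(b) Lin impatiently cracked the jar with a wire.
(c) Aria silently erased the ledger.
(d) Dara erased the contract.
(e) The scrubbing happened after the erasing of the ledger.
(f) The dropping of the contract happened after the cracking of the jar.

(a), (e)

(a) Entailed — the original entails any weakening of itself; this just drops 'silently' and generalizes the patient.
(b) Not entailed — 'impatiently' adds a manner not in (and inconsistent with) the original.
(c) Not entailed — the passage has Dara erasing the ledger, not Aria.
(d) Not entailed — Dara erased the ledger, not the contract; the contract belongs to the dropping event.
(e) Entailed — the narrative places the erasing before the scrubbing.
(f) Not entailed — the narrative places the dropping before the cracking, not after.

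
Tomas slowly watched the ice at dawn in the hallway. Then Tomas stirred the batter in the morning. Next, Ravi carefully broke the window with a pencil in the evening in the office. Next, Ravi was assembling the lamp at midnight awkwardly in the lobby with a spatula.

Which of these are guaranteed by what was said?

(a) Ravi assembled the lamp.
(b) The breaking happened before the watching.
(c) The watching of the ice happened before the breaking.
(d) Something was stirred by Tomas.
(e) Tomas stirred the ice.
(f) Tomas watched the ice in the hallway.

(a) Not entailed — 'was assembling' is progressive on an accomplishment; it does not entail the completed 'assembled'.
(b) Not entailed — the narrative places the watching before the breaking, not after.
(c) Entailed — the narrative places the watching before the breaking.
(d) Entailed — dropping 'in the morning' and generalizing the patient leaves a sub-description the original still satisfies.
(e) Not entailed — Tomas stirred the batter, not the ice; the ice belongs to the watching event.
(f) Entailed — this follows by dropping conjuncts from the watching event's description.

(c), (d), (f)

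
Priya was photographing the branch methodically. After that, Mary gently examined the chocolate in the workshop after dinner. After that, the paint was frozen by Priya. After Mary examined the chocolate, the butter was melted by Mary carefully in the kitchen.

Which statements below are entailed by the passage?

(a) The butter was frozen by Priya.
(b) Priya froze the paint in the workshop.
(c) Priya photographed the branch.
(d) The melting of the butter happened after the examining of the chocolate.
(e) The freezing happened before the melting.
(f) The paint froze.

(d), (f)

(a) Not entailed — Priya froze the paint, not the butter; the butter belongs to the melting event.
(b) Not entailed — 'in the workshop' adds information not in the original event.
(c) Not entailed — 'was photographing' is progressive on an accomplishment; it does not entail the completed 'photographed'.
(d) Entailed — the narrative places the examining before the melting.
(e) Not entailed — the narrative doesn't order the freezing relative to the melting.
(f) Entailed — 'Priya froze the paint' is causative; it entails the inchoative 'the paint froze'.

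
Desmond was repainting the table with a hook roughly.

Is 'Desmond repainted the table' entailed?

no

'was repainting' is progressive; for an accomplishment like 'repaint the table', it doesn't entail completion.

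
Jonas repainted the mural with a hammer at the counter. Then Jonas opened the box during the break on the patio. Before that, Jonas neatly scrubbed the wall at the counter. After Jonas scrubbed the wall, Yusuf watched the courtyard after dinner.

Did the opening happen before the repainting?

no

The narrative orders the repainting before the opening.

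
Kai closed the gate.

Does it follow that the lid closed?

no

Nothing is said about any lid; only the gate is affected.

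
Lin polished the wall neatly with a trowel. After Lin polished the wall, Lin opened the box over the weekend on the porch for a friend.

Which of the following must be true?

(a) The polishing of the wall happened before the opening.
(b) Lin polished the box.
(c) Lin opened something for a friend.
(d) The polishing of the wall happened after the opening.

(a) Entailed — the narrative places the polishing before the opening.
(b) Not entailed — Lin polished the wall, not the box; the box belongs to the opening event.
(c) Entailed — this follows by dropping conjuncts from the opening event's description.
(d) Not entailed — the narrative places the polishing before the opening, not after.

(a), (c)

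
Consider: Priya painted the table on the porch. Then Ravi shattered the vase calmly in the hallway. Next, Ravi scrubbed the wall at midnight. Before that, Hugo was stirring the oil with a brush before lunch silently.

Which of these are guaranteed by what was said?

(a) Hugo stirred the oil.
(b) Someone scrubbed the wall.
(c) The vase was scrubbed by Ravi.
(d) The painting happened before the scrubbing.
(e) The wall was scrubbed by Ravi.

(a), (b), (d), (e)

(a) Entailed — 'stir' is an activity; 'was stirring' entails that some stirring happened, so 'stirred' holds.
(b) Entailed — every conjunct here is already in the original scrubbing event.
(c) Not entailed — Ravi scrubbed the wall, not the vase; the vase belongs to the shattering event.
(d) Entailed — the narrative places the painting before the scrubbing.
(e) Entailed — every conjunct here is already in the original scrubbing event.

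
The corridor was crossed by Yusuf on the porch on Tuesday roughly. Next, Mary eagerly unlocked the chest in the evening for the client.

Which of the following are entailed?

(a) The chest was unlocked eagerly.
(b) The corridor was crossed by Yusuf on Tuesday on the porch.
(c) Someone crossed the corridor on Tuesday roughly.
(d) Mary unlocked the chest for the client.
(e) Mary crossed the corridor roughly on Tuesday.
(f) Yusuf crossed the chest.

(a), (b), (c), (d)

(a) Entailed — dropping 'in the evening', 'for the client' and generalizing the agent leaves a sub-description the original still satisfies.
(b) Entailed — the original entails any weakening of itself; this just drops 'roughly'.
(c) Entailed — dropping 'on the porch' and generalizing the agent leaves a sub-description the original still satisfies.
(d) Entailed — dropping 'eagerly', 'in the evening' leaves a sub-description the original still satisfies.
(e) Not entailed — the passage has Yusuf crossing the corridor, not Mary.
(f) Not entailed — Yusuf crossed the corridor, not the chest; the chest belongs to the unlocking event.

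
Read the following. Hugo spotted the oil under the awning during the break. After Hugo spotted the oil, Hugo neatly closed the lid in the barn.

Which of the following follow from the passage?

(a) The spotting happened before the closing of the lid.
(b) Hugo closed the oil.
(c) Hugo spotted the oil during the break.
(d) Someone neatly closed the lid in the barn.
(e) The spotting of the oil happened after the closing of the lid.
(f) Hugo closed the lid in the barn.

(a) Entailed — the narrative places the spotting before the closing.
(b) Not entailed — Hugo closed the lid, not the oil; the oil belongs to the spotting event.
(c) Entailed — this follows by dropping conjuncts from the spotting event's description.
(d) Entailed — the original entails any weakening of itself; this just generalizes the agent.
(e) Not entailed — the narrative places the spotting before the closing, not after.
(f) Entailed — the original entails any weakening of itself; this just drops 'neatly'.

(a), (c), (d), (f)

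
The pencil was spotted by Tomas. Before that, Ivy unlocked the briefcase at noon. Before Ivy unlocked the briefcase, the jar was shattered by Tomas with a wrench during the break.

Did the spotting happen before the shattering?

no

The narrative orders the shattering before the spotting.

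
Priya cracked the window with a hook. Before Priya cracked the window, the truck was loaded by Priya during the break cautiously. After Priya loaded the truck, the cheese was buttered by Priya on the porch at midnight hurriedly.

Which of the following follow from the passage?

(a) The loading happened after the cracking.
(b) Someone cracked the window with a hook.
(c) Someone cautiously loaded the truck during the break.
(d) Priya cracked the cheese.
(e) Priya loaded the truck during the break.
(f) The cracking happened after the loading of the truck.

(a) Not entailed — the narrative places the loading before the cracking, not after.
(b) Entailed — every conjunct here is already in the original cracking event.
(c) Entailed — every conjunct here is already in the original loading event.
(d) Not entailed — Priya cracked the window, not the cheese; the cheese belongs to the buttering event.
(e) Entailed — every conjunct here is already in the original loading event.
(f) Entailed — the narrative places the loading before the cracking.

(b), (c), (e), (f)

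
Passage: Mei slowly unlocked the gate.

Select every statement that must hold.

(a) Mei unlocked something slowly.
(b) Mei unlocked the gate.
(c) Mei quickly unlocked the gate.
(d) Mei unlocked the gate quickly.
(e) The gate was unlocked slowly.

(a) Entailed — generalizing the patient leaves a sub-description the original still satisfies.
(b) Entailed — dropping 'slowly' leaves a sub-description the original still satisfies.
(c) Not entailed — 'quickly' adds a manner not in (and inconsistent with) the original.
(d) Not entailed — 'quickly' adds a manner not in (and inconsistent with) the original.
(e) Entailed — generalizing the agent leaves a sub-description the original still satisfies.

(a), (b), (e)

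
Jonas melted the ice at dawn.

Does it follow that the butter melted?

no

Nothing is said about any butter; only the ice is affected.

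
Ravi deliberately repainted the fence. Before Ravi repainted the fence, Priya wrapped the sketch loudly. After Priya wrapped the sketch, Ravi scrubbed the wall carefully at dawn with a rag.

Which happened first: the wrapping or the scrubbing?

The connectives place the wrapping before the scrubbing.

the wrapping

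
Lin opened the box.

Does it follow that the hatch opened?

Nothing is said about any hatch; only the box is affected.

no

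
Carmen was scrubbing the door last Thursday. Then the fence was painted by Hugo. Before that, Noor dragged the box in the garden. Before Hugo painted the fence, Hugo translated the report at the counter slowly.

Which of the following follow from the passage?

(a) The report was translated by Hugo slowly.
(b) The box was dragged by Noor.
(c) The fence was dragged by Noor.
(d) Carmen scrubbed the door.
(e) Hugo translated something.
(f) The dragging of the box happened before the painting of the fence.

(a), (b), (d), (e), (f)

(a) Entailed — the original entails any weakening of itself; this just drops 'at the counter'.
(b) Entailed — the original entails any weakening of itself; this just drops 'in the garden'.
(c) Not entailed — Noor dragged the box, not the fence; the fence belongs to the painting event.
(d) Entailed — 'scrub' is an activity; 'was scrubbing' entails that some scrubbing happened, so 'scrubbed' holds.
(e) Entailed — the original entails any weakening of itself; this just drops 'at the counter', 'slowly' and generalizes the patient.
(f) Entailed — the narrative places the dragging before the painting.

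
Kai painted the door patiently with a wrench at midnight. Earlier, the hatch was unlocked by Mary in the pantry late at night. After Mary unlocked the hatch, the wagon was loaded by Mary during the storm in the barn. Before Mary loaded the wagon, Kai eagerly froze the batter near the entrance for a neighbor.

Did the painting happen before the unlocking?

The narrative orders the unlocking before the painting.

no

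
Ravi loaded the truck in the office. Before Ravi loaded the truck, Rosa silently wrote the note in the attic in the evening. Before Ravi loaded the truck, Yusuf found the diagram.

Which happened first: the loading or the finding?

The connectives place the finding before the loading.

the finding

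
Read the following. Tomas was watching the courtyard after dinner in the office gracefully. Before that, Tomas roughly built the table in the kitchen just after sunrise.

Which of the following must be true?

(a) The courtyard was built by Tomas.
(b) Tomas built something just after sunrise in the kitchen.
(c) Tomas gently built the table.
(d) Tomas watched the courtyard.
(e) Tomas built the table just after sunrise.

(a) Not entailed — Tomas built the table, not the courtyard; the courtyard belongs to the watching event.
(b) Entailed — the original entails any weakening of itself; this just drops 'roughly' and generalizes the patient.
(c) Not entailed — 'gently' adds a manner not in (and inconsistent with) the original.
(d) Entailed — 'watch' is an activity; 'was watching' entails that some watching happened, so 'watched' holds.
(e) Entailed — dropping 'in the kitchen', 'roughly' leaves a sub-description the original still satisfies.

(b), (d), (e)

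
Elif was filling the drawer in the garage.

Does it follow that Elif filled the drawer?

no

'was filling' is progressive; for an accomplishment like 'fill the drawer', it doesn't entail completion.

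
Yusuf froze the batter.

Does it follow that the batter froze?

yes

'Yusuf froze the batter' is the causative; it entails the inchoative 'the batter froze'.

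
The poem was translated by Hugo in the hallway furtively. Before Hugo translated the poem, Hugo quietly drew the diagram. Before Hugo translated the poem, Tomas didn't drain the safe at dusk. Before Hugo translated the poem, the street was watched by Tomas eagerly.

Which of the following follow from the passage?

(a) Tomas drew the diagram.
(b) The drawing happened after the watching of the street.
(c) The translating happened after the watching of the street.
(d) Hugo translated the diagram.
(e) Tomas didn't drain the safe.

(c)

(a) Not entailed — the passage has Hugo drawing the diagram, not Tomas.
(b) Not entailed — the narrative doesn't order the watching relative to the drawing.
(c) Entailed — the narrative places the watching before the translating.
(d) Not entailed — Hugo translated the poem, not the diagram; the diagram belongs to the drawing event.
(e) Not entailed — dropping 'at dusk' under negation is not valid — the original leaves open that Tomas drained the safe some other way.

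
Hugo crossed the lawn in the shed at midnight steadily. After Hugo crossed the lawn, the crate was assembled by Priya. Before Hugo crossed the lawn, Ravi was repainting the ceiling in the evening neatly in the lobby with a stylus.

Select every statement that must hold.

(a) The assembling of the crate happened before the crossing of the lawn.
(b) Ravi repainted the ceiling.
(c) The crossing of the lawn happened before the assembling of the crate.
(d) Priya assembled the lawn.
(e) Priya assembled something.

(c), (e)

(a) Not entailed — the narrative places the crossing before the assembling, not after.
(b) Not entailed — 'was repainting' is progressive on an accomplishment; it does not entail the completed 'repainted'.
(c) Entailed — the narrative places the crossing before the assembling.
(d) Not entailed — Priya assembled the crate, not the lawn; the lawn belongs to the crossing event.
(e) Entailed — every conjunct here is already in the original assembling event.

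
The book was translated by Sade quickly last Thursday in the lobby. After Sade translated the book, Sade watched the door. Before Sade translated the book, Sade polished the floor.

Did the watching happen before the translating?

The narrative orders the translating before the watching.

no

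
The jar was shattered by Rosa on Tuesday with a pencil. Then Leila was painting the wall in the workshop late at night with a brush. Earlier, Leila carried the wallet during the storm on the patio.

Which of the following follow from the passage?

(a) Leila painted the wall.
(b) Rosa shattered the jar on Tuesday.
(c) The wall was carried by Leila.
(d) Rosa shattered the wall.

(b)

(a) Not entailed — 'was painting' is progressive on an accomplishment; it does not entail the completed 'painted'.
(b) Entailed — this follows by dropping conjuncts from the shattering event's description.
(c) Not entailed — Leila carried the wallet, not the wall; the wall belongs to the painting event.
(d) Not entailed — Rosa shattered the jar, not the wall; the wall belongs to the painting event.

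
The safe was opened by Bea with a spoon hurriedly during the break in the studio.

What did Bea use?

'with a spoon' marks the instrument of the opening event.

a spoon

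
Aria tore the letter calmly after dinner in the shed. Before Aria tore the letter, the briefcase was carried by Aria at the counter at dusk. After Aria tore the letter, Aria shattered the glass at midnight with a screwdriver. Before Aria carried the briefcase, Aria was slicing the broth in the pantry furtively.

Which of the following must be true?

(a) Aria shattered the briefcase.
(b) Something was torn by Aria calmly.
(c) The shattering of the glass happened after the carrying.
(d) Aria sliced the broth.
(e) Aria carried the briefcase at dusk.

(b), (c), (e)

(a) Not entailed — Aria shattered the glass, not the briefcase; the briefcase belongs to the carrying event.
(b) Entailed — the original entails any weakening of itself; this just drops 'in the shed', 'after dinner' and generalizes the patient.
(c) Entailed — the narrative places the carrying before the shattering.
(d) Not entailed — 'was slicing' is progressive on an accomplishment; it does not entail the completed 'sliced'.
(e) Entailed — this follows by dropping conjuncts from the carrying event's description.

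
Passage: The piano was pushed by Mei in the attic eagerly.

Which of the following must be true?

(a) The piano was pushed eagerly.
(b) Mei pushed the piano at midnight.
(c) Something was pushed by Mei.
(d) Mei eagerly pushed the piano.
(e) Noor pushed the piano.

(a) Entailed — dropping 'in the attic' and generalizing the agent leaves a sub-description the original still satisfies.
(b) Not entailed — 'at midnight' adds information not in the original event.
(c) Entailed — every conjunct here is already in the original pushing event.
(d) Entailed — this follows by dropping conjuncts from the pushing event's description.
(e) Not entailed — the passage has Mei pushing the piano, not Noor.

(a), (c), (d)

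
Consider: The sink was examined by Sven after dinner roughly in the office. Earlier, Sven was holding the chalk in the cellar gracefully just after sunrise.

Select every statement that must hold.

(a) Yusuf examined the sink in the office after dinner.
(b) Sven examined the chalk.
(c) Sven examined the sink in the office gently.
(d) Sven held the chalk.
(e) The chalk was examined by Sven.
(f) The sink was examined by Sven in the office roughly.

(a) Not entailed — the passage has Sven examining the sink, not Yusuf.
(b) Not entailed — Sven examined the sink, not the chalk; the chalk belongs to the holding event.
(c) Not entailed — 'gently' adds a manner not in (and inconsistent with) the original.
(d) Entailed — 'hold' is an activity; 'was holding' entails that some holding happened, so 'held' holds.
(e) Not entailed — Sven examined the sink, not the chalk; the chalk belongs to the holding event.
(f) Entailed — every conjunct here is already in the original examining event.

(d), (f)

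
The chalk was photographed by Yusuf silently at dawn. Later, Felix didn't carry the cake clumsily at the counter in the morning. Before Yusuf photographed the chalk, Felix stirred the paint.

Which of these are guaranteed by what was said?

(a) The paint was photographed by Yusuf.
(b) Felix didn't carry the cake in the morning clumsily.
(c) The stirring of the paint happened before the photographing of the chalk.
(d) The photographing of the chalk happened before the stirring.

(c)

(a) Not entailed — Yusuf photographed the chalk, not the paint; the paint belongs to the stirring event.
(b) Not entailed — dropping 'at the counter' under negation is not valid — the original leaves open that Felix carried the cake some other way.
(c) Entailed — the narrative places the stirring before the photographing.
(d) Not entailed — the narrative places the stirring before the photographing, not after.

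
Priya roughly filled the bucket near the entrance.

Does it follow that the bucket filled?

yes

'Priya filled the bucket' is the causative; it entails the inchoative 'the bucket filled'.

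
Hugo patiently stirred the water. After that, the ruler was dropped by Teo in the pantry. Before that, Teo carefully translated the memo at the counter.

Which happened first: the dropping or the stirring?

The connectives place the stirring before the dropping.

the stirring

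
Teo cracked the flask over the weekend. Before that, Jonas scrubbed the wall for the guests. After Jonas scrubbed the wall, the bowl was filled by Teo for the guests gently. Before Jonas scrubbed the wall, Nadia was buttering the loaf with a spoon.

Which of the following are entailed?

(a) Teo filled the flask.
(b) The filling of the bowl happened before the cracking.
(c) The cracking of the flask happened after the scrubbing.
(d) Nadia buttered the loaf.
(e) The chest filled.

(c)

(a) Not entailed — Teo filled the bowl, not the flask; the flask belongs to the cracking event.
(b) Not entailed — the narrative doesn't order the filling relative to the cracking.
(c) Entailed — the narrative places the scrubbing before the cracking.
(d) Not entailed — 'was buttering' is progressive on an accomplishment; it does not entail the completed 'buttered'.
(e) Not entailed — the bowl is what filled, not the chest.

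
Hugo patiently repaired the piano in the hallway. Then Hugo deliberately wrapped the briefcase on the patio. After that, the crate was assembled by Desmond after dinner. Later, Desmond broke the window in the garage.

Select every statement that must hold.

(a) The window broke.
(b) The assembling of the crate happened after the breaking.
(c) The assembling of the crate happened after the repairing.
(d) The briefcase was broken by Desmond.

(a), (c)

(a) Entailed — 'Desmond broke the window' is causative; it entails the inchoative 'the window broke'.
(b) Not entailed — the narrative places the assembling before the breaking, not after.
(c) Entailed — the narrative places the repairing before the assembling.
(d) Not entailed — Desmond broke the window, not the briefcase; the briefcase belongs to the wrapping event.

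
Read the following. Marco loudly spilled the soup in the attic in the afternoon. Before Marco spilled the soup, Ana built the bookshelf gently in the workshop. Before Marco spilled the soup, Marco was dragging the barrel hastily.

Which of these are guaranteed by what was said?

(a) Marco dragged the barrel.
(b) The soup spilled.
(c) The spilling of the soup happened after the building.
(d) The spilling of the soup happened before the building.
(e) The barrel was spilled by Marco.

(a), (b), (c)

(a) Entailed — 'drag' is an activity; 'was dragging' entails that some dragging happened, so 'dragged' holds.
(b) Entailed — 'Marco spilled the soup' is causative; it entails the inchoative 'the soup spilled'.
(c) Entailed — the narrative places the building before the spilling.
(d) Not entailed — the narrative places the building before the spilling, not after.
(e) Not entailed — Marco spilled the soup, not the barrel; the barrel belongs to the dragging event.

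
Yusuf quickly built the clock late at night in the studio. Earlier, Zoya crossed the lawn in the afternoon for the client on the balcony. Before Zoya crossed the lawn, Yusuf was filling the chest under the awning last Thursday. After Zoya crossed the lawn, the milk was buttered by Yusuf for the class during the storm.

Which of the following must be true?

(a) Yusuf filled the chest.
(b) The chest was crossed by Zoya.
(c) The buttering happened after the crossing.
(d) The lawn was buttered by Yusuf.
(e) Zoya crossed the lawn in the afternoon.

(c), (e)

(a) Not entailed — 'was filling' is progressive on an accomplishment; it does not entail the completed 'filled'.
(b) Not entailed — Zoya crossed the lawn, not the chest; the chest belongs to the filling event.
(c) Entailed — the narrative places the crossing before the buttering.
(d) Not entailed — Yusuf buttered the milk, not the lawn; the lawn belongs to the crossing event.
(e) Entailed — this follows by dropping conjuncts from the crossing event's description.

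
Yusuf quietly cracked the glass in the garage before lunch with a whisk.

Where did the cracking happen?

in the garage

'in the garage' marks the location of the cracking event.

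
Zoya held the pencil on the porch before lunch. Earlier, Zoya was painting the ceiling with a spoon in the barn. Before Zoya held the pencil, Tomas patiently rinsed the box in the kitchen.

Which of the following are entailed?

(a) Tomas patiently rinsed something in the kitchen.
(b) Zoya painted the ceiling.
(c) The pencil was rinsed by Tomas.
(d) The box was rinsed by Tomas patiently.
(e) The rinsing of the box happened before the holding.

(a) Entailed — the original entails any weakening of itself; this just generalizes the patient.
(b) Not entailed — 'was painting' is progressive on an accomplishment; it does not entail the completed 'painted'.
(c) Not entailed — Tomas rinsed the box, not the pencil; the pencil belongs to the holding event.
(d) Entailed — every conjunct here is already in the original rinsing event.
(e) Entailed — the narrative places the rinsing before the holding.

(a), (d), (e)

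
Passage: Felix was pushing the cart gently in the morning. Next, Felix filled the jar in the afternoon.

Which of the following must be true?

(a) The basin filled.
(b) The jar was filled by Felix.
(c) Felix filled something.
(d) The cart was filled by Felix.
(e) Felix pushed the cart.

(a) Not entailed — the jar is what filled, not the basin.
(b) Entailed — dropping 'in the afternoon' leaves a sub-description the original still satisfies.
(c) Entailed — this follows by dropping conjuncts from the filling event's description.
(d) Not entailed — Felix filled the jar, not the cart; the cart belongs to the pushing event.
(e) Entailed — 'push' is an activity; 'was pushing' entails that some pushing happened, so 'pushed' holds.

(b), (c), (e)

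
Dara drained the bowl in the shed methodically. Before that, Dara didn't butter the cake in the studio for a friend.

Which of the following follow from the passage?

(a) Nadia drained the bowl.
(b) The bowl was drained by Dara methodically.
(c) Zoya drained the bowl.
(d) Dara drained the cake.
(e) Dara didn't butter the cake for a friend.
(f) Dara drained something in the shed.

(a) Not entailed — the passage has Dara draining the bowl, not Nadia.
(b) Entailed — the original entails any weakening of itself; this just drops 'in the shed'.
(c) Not entailed — the passage has Dara draining the bowl, not Zoya.
(d) Not entailed — Dara drained the bowl, not the cake; the cake belongs to the buttering event.
(e) Not entailed — dropping 'in the studio' under negation is not valid — the original leaves open that Dara buttered the cake some other way.
(f) Entailed — dropping 'methodically' and generalizing the patient leaves a sub-description the original still satisfies.

(b), (f)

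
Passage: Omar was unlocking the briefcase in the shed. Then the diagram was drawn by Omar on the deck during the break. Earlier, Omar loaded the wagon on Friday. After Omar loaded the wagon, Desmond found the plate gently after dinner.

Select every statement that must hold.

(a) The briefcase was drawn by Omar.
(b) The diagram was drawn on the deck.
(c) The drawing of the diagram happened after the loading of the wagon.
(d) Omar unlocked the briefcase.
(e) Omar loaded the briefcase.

(a) Not entailed — Omar drew the diagram, not the briefcase; the briefcase belongs to the unlocking event.
(b) Entailed — dropping 'during the break' and generalizing the agent leaves a sub-description the original still satisfies.
(c) Entailed — the narrative places the loading before the drawing.
(d) Not entailed — 'was unlocking' is progressive on an accomplishment; it does not entail the completed 'unlocked'.
(e) Not entailed — Omar loaded the wagon, not the briefcase; the briefcase belongs to the unlocking event.

(b), (c)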